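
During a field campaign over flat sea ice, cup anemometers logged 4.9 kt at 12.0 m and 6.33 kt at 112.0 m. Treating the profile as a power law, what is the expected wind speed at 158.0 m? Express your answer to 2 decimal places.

First find α: α = ln(V₂/V₁)/ln(z₂/z₁) = ln(6.33/4.9)/ln(112.0/12.0) = 0.25607/2.23359 = 0.1146
Extrapolate from 112.0 m to 158.0 m: V₃ = 6.33 × (158.0/112.0)^0.1146 = 6.33 × 1.0402 = 6.5847 kt

6.58 kt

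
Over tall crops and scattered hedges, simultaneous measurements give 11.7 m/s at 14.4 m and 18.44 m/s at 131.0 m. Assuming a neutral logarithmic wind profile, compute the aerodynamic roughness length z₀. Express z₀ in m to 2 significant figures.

Log law: V(z) ∝ ln(z/z₀). With r = V₁/V₂ = 11.7/18.44 = 0.63449,
r · ln(z₂/z₀) = ln(z₁/z₀) ⇒ ln z₀ = (ln z₁ − r·ln z₂)/(1 − r)
ln z₀ = (2.66723 − 0.63449×4.87520) / 0.36551 = -1.1656
z₀ = exp(-1.1656) = 0.3117 m

z₀ ≈ 0.31 m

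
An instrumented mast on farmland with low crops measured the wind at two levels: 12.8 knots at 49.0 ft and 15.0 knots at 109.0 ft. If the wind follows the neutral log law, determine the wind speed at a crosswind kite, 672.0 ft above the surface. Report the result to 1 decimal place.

20.0 knots

Log law: V ∝ ln(z/z₀). From the pair, with r = V₁/V₂ = 0.85333,
ln z₀ = (ln z₁ − r·ln z₂)/(1 − r) = (3.8918 − 0.85333×4.6913)/0.14667 = -0.7600 → z₀ = 0.4677 ft
V₃ = V₁ · ln(z₃/z₀)/ln(z₁/z₀) = 12.8 × 7.2702/4.6518 = 20.0050 knots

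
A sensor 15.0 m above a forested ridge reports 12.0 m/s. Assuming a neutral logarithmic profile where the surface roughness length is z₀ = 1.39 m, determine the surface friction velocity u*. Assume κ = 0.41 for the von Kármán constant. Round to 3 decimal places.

Log law: V(z) = (u*/κ) · ln(z/z₀) ⇒ u* = κ · V / ln(z/z₀)
u* = 0.41 × 12.0 / ln(15.0/1.39) = 0.41 × 12.0 / 2.3787
   = 4.9200 / 2.3787 = 2.0683 m/s

u* ≈ 2.068 m/s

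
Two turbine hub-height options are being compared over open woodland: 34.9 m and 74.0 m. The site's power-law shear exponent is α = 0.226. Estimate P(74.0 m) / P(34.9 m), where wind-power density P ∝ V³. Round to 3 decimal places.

Speed ratio: V_B/V_A = (z_B/z_A)^α = (74.0/34.9)^0.226 = (2.1203)^0.226 = 1.18513
Power-density ratio: P_B/P_A = (V_B/V_A)³ = (1.18513)³ = 1.66458

1.665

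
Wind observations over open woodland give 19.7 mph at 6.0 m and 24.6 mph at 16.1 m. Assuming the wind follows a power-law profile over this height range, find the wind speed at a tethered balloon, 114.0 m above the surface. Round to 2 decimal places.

38.22 mph

First find α: α = ln(V₂/V₁)/ln(z₂/z₁) = ln(24.6/19.7)/ln(16.1/6.0) = 0.22213/0.98706 = 0.2250
Extrapolate from 16.1 m to 114.0 m: V₃ = 24.6 × (114.0/16.1)^0.2250 = 24.6 × 1.5535 = 38.2153 mph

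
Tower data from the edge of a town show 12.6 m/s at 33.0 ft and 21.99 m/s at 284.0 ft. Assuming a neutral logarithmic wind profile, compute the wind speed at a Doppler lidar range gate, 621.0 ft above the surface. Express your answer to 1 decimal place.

25.4 m/s

Log law: V ∝ ln(z/z₀). From the pair, with r = V₁/V₂ = 0.57299,
ln z₀ = (ln z₁ − r·ln z₂)/(1 − r) = (3.4965 − 0.57299×5.6490)/0.42701 = 0.6082 → z₀ = 1.837 ft
V₃ = V₁ · ln(z₃/z₀)/ln(z₁/z₀) = 12.6 × 5.8231/2.8883 = 25.4030 m/s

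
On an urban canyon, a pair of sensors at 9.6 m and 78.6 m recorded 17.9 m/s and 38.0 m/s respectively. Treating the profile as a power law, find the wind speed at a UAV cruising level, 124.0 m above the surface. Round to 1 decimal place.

First find α: α = ln(V₂/V₁)/ln(z₂/z₁) = ln(38.0/17.9)/ln(78.6/9.6) = 0.75279/2.10261 = 0.3580
Extrapolate from 78.6 m to 124.0 m: V₃ = 38.0 × (124.0/78.6)^0.3580 = 38.0 × 1.1773 = 44.7375 m/s

44.7 m/s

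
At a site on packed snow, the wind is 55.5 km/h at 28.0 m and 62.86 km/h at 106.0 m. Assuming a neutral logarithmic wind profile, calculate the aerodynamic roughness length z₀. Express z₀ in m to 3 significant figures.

Log law: V(z) ∝ ln(z/z₀). With r = V₁/V₂ = 55.5/62.86 = 0.88291,
r · ln(z₂/z₀) = ln(z₁/z₀) ⇒ ln z₀ = (ln z₁ − r·ln z₂)/(1 − r)
ln z₀ = (3.33220 − 0.88291×4.66344) / 0.11709 = -6.7063
z₀ = exp(-6.7063) = 0.001223 m

z₀ ≈ 0.00122 m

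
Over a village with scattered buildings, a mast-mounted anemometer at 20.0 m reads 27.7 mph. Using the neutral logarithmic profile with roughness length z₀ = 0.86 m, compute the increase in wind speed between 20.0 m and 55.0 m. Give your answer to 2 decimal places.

Log law: V₂ = V₁ · ln(z₂/z₀)/ln(z₁/z₀) = 27.7 × 4.1582/3.1466 = 36.6054 mph
ΔV = 36.6054 − 27.7 = 8.9054 mph

8.91 mph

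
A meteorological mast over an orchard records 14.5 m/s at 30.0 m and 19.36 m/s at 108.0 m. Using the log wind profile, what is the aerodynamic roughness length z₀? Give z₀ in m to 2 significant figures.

Log law: V(z) ∝ ln(z/z₀). With r = V₁/V₂ = 14.5/19.36 = 0.74897,
r · ln(z₂/z₀) = ln(z₁/z₀) ⇒ ln z₀ = (ln z₁ − r·ln z₂)/(1 − r)
ln z₀ = (3.40120 − 0.74897×4.68213) / 0.25103 = -0.4205
z₀ = exp(-0.4205) = 0.6567 m

z₀ ≈ 0.66 m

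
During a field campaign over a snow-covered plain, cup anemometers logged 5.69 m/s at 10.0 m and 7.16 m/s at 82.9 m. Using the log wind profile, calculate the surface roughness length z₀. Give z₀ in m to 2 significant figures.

z₀ ≈ 0.0028 m

Log law: V(z) ∝ ln(z/z₀). With r = V₁/V₂ = 5.69/7.16 = 0.79469,
r · ln(z₂/z₀) = ln(z₁/z₀) ⇒ ln z₀ = (ln z₁ − r·ln z₂)/(1 − r)
ln z₀ = (2.30259 − 0.79469×4.41764) / 0.20531 = -5.8842
z₀ = exp(-5.8842) = 0.002783 m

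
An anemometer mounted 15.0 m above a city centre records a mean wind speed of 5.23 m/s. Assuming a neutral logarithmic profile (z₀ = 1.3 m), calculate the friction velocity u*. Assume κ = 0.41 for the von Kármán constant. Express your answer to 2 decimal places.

u* ≈ 0.88 m/s

Log law: V(z) = (u*/κ) · ln(z/z₀) ⇒ u* = κ · V / ln(z/z₀)
u* = 0.41 × 5.23 / ln(15.0/1.3) = 0.41 × 5.23 / 2.4457
   = 2.1443 / 2.4457 = 0.8768 m/s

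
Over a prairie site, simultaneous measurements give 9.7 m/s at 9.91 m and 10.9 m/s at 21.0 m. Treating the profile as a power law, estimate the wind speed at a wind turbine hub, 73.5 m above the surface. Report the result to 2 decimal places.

First find α: α = ln(V₂/V₁)/ln(z₂/z₁) = ln(10.9/9.7)/ln(21.0/9.91) = 0.11664/0.75098 = 0.1553
Extrapolate from 21.0 m to 73.5 m: V₃ = 10.9 × (73.5/21.0)^0.1553 = 10.9 × 1.2148 = 13.2412 m/s

13.24 m/s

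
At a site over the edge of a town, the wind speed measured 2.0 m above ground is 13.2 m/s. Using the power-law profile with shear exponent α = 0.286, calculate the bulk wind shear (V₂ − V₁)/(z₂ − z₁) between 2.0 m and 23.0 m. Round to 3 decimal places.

Power law: V₂ = V₁ · (z₂/z₁)^α = 13.2 × (11.5000)^0.286 = 26.5420 m/s
ΔV/Δz = (26.5420 − 13.2)/(23.0 − 2.0) = 13.3420/21.0000 = 0.63533 m/s/m

0.635 m/s/m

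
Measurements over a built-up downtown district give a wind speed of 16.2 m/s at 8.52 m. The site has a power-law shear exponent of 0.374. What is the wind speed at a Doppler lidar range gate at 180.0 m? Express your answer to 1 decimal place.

50.7 m/s

Power-law profile: V₂ = V₁ · (z₂/z₁)^α
V₂ = 16.2 × (180.0/8.52)^0.374 = 16.2 × (21.1268)^0.374
    = 16.2 × 3.1296 = 50.6994 m/s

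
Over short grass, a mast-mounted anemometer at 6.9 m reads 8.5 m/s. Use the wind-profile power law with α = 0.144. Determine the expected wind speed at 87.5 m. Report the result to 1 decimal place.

12.3 m/s

Power-law profile: V₂ = V₁ · (z₂/z₁)^α
V₂ = 8.5 × (87.5/6.9)^0.144 = 8.5 × (12.6812)^0.144
    = 8.5 × 1.4416 = 12.2539 m/s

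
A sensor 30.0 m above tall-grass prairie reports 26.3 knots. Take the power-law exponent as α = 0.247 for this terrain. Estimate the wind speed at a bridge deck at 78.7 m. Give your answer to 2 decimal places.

33.37 knots

Power-law profile: V₂ = V₁ · (z₂/z₁)^α
V₂ = 26.3 × (78.7/30.0)^0.247 = 26.3 × (2.6233)^0.247
    = 26.3 × 1.2690 = 33.3743 knots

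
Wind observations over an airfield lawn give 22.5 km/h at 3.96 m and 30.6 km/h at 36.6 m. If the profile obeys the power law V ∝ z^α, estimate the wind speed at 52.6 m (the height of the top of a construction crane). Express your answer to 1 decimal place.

First find α: α = ln(V₂/V₁)/ln(z₂/z₁) = ln(30.6/22.5)/ln(36.6/3.96) = 0.30748/2.22380 = 0.1383
Extrapolate from 36.6 m to 52.6 m: V₃ = 30.6 × (52.6/36.6)^0.1383 = 30.6 × 1.0514 = 32.1736 km/h

32.2 km/h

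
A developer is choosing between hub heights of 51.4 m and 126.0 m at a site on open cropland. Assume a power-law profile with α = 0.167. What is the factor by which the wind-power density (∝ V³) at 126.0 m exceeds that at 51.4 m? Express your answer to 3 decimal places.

Speed ratio: V_B/V_A = (z_B/z_A)^α = (126.0/51.4)^0.167 = (2.4514)^0.167 = 1.16153
Power-density ratio: P_B/P_A = (V_B/V_A)³ = (1.16153)³ = 1.56709

1.567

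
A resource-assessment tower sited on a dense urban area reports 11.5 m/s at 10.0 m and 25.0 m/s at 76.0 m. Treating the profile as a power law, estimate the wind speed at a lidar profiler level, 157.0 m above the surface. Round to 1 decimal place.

33.0 m/s

First find α: α = ln(V₂/V₁)/ln(z₂/z₁) = ln(25.0/11.5)/ln(76.0/10.0) = 0.77653/2.02815 = 0.3829
Extrapolate from 76.0 m to 157.0 m: V₃ = 25.0 × (157.0/76.0)^0.3829 = 25.0 × 1.3202 = 33.0049 m/s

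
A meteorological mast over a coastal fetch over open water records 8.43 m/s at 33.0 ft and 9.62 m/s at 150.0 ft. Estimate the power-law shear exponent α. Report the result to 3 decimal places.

α ≈ 0.087

Power law: V₂/V₁ = (z₂/z₁)^α ⇒ α = ln(V₂/V₁) / ln(z₂/z₁)
α = ln(9.62/8.43) / ln(150.0/33.0) = ln(1.1412) / ln(4.5455)
  = 0.13205 / 1.51413 = 0.08721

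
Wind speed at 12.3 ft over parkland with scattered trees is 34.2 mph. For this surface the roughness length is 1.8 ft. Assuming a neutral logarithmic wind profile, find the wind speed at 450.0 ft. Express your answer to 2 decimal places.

98.26 mph

Log law: V(z) ∝ ln(z/z₀), so V₂/V₁ = ln(z₂/z₀) / ln(z₁/z₀).
ln(450.0/1.8) = 5.5215, ln(12.3/1.8) = 1.9218
V₂ = 34.2 × 5.5215/1.9218 = 34.2 × 2.8730 = 98.2583 mph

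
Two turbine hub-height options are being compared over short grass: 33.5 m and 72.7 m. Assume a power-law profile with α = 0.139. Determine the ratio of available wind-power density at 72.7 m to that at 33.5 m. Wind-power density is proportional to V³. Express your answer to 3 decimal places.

Speed ratio: V_B/V_A = (z_B/z_A)^α = (72.7/33.5)^0.139 = (2.1701)^0.139 = 1.11371
Power-density ratio: P_B/P_A = (V_B/V_A)³ = (1.11371)³ = 1.38139

1.381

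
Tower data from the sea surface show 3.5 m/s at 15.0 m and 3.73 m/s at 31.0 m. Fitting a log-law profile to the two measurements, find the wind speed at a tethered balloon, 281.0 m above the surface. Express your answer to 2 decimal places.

Log law: V ∝ ln(z/z₀). From the pair, with r = V₁/V₂ = 0.93834,
ln z₀ = (ln z₁ − r·ln z₂)/(1 − r) = (2.7081 − 0.93834×3.4340)/0.06166 = -8.3388 → z₀ = 0.0002391 m
V₃ = V₁ · ln(z₃/z₀)/ln(z₁/z₀) = 3.5 × 13.9772/11.0469 = 4.4284 m/s

4.43 m/s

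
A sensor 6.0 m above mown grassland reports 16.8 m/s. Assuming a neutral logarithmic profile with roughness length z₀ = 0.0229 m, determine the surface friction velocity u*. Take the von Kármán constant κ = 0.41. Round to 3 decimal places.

Log law: V(z) = (u*/κ) · ln(z/z₀) ⇒ u* = κ · V / ln(z/z₀)
u* = 0.41 × 16.8 / ln(6.0/0.0229) = 0.41 × 16.8 / 5.5684
   = 6.8880 / 5.5684 = 1.2370 m/s

u* ≈ 1.237 m/s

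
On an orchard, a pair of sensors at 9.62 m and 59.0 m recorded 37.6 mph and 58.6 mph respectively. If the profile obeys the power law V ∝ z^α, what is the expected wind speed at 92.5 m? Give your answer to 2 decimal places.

First find α: α = ln(V₂/V₁)/ln(z₂/z₁) = ln(58.6/37.6)/ln(59.0/9.62) = 0.44373/1.81369 = 0.2447
Extrapolate from 59.0 m to 92.5 m: V₃ = 58.6 × (92.5/59.0)^0.2447 = 58.6 × 1.1163 = 65.4149 mph

65.41 mph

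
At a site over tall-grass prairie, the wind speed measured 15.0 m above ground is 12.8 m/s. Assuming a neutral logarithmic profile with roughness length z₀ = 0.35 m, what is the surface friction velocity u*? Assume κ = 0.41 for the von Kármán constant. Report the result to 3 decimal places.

u* ≈ 1.397 m/s

Log law: V(z) = (u*/κ) · ln(z/z₀) ⇒ u* = κ · V / ln(z/z₀)
u* = 0.41 × 12.8 / ln(15.0/0.35) = 0.41 × 12.8 / 3.7579
   = 5.2480 / 3.7579 = 1.3965 m/s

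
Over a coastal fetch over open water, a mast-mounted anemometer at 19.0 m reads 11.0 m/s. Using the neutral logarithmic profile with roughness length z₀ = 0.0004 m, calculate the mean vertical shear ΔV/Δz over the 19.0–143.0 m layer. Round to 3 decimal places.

Log law: V₂ = V₁ · ln(z₂/z₀)/ln(z₁/z₀) = 11.0 × 12.7869/10.7685 = 13.0618 m/s
ΔV/Δz = (13.0618 − 11.0)/(143.0 − 19.0) = 2.0618/124.0000 = 0.01663 m/s/m

0.017 m/s/m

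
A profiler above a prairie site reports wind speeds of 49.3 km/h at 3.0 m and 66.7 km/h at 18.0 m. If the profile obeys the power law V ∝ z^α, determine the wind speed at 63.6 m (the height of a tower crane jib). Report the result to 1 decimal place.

82.5 km/h

First find α: α = ln(V₂/V₁)/ln(z₂/z₁) = ln(66.7/49.3)/ln(18.0/3.0) = 0.30228/1.79176 = 0.1687
Extrapolate from 18.0 m to 63.6 m: V₃ = 66.7 × (63.6/18.0)^0.1687 = 66.7 × 1.2373 = 82.5293 km/h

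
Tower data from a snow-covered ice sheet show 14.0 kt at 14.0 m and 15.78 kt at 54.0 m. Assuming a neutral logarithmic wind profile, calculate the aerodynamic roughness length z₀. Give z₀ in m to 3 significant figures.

Log law: V(z) ∝ ln(z/z₀). With r = V₁/V₂ = 14.0/15.78 = 0.88720,
r · ln(z₂/z₀) = ln(z₁/z₀) ⇒ ln z₀ = (ln z₁ − r·ln z₂)/(1 − r)
ln z₀ = (2.63906 − 0.88720×3.98898) / 0.11280 = -7.9783
z₀ = exp(-7.9783) = 0.0003428 m

z₀ ≈ 0.000343 m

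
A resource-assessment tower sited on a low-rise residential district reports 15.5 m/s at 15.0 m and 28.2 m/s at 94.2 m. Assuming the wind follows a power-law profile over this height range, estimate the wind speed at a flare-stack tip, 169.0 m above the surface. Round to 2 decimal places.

First find α: α = ln(V₂/V₁)/ln(z₂/z₁) = ln(28.2/15.5)/ln(94.2/15.0) = 0.59848/1.83737 = 0.3257
Extrapolate from 94.2 m to 169.0 m: V₃ = 28.2 × (169.0/94.2)^0.3257 = 28.2 × 1.2097 = 34.1138 m/s

34.11 m/s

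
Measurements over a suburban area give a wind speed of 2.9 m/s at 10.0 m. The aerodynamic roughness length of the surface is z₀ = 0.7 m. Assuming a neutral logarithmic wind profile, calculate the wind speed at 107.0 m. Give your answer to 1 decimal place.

Log law: V(z) ∝ ln(z/z₀), so V₂/V₁ = ln(z₂/z₀) / ln(z₁/z₀).
ln(107.0/0.7) = 5.0295, ln(10.0/0.7) = 2.6593
V₂ = 2.9 × 5.0295/2.6593 = 2.9 × 1.8913 = 5.4848 m/s

5.5 m/s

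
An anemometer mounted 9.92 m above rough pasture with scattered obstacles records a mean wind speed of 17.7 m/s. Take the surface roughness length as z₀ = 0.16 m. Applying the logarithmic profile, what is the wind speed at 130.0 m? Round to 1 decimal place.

Log law: V(z) ∝ ln(z/z₀), so V₂/V₁ = ln(z₂/z₀) / ln(z₁/z₀).
ln(130.0/0.16) = 6.7001, ln(9.92/0.16) = 4.1271
V₂ = 17.7 × 6.7001/4.1271 = 17.7 × 1.6234 = 28.7347 m/s

28.7 m/s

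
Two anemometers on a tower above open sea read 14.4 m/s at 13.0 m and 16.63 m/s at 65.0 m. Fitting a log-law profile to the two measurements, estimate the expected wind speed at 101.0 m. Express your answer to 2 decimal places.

Log law: V ∝ ln(z/z₀). From the pair, with r = V₁/V₂ = 0.86590,
ln z₀ = (ln z₁ − r·ln z₂)/(1 − r) = (2.5649 − 0.86590×4.1744)/0.13410 = -7.8278 → z₀ = 0.0003985 m
V₃ = V₁ · ln(z₃/z₀)/ln(z₁/z₀) = 14.4 × 12.4430/10.3928 = 17.2407 m/s

17.24 m/s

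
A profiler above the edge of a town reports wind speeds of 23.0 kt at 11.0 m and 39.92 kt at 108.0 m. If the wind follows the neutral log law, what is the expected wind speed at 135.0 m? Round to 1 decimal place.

Log law: V ∝ ln(z/z₀). From the pair, with r = V₁/V₂ = 0.57615,
ln z₀ = (ln z₁ − r·ln z₂)/(1 − r) = (2.3979 − 0.57615×4.6821)/0.42385 = -0.7072 → z₀ = 0.4930 m
V₃ = V₁ · ln(z₃/z₀)/ln(z₁/z₀) = 23.0 × 5.6124/3.1050 = 41.5729 kt

41.6 kt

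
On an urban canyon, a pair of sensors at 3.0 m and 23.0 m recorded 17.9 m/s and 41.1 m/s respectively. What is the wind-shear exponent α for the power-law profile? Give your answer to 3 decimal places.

Power law: V₂/V₁ = (z₂/z₁)^α ⇒ α = ln(V₂/V₁) / ln(z₂/z₁)
α = ln(41.1/17.9) / ln(23.0/3.0) = ln(2.2961) / ln(7.6667)
  = 0.83121 / 2.03688 = 0.40808

α ≈ 0.408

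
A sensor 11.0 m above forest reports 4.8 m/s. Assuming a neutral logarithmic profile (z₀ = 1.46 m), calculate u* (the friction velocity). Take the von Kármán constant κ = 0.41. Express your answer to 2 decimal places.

u* ≈ 0.97 m/s

Log law: V(z) = (u*/κ) · ln(z/z₀) ⇒ u* = κ · V / ln(z/z₀)
u* = 0.41 × 4.8 / ln(11.0/1.46) = 0.41 × 4.8 / 2.0195
   = 1.9680 / 2.0195 = 0.9745 m/s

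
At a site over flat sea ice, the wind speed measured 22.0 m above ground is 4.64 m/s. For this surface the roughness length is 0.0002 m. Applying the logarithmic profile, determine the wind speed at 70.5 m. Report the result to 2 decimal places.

5.11 m/s

Log law: V(z) ∝ ln(z/z₀), so V₂/V₁ = ln(z₂/z₀) / ln(z₁/z₀).
ln(70.5/0.0002) = 12.7728, ln(22.0/0.0002) = 11.6082
V₂ = 4.64 × 12.7728/11.6082 = 4.64 × 1.1003 = 5.1055 m/s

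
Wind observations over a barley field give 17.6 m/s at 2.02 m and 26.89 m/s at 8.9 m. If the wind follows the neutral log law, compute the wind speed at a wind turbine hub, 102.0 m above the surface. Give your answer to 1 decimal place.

42.2 m/s

Log law: V ∝ ln(z/z₀). From the pair, with r = V₁/V₂ = 0.65452,
ln z₀ = (ln z₁ − r·ln z₂)/(1 − r) = (0.7031 − 0.65452×2.1861)/0.34548 = -2.1064 → z₀ = 0.1217 m
V₃ = V₁ · ln(z₃/z₀)/ln(z₁/z₀) = 17.6 × 6.7313/2.8095 = 42.1687 m/s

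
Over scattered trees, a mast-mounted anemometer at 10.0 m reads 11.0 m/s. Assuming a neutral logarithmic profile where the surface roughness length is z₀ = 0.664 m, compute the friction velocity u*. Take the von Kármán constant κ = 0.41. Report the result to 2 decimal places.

u* ≈ 1.66 m/s

Log law: V(z) = (u*/κ) · ln(z/z₀) ⇒ u* = κ · V / ln(z/z₀)
u* = 0.41 × 11.0 / ln(10.0/0.664) = 0.41 × 11.0 / 2.7121
   = 4.5100 / 2.7121 = 1.6629 m/s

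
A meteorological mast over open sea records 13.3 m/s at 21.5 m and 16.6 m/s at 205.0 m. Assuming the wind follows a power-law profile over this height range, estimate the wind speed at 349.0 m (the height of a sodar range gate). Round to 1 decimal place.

First find α: α = ln(V₂/V₁)/ln(z₂/z₁) = ln(16.6/13.3)/ln(205.0/21.5) = 0.22164/2.25496 = 0.0983
Extrapolate from 205.0 m to 349.0 m: V₃ = 16.6 × (349.0/205.0)^0.0983 = 16.6 × 1.0537 = 17.4912 m/s

17.5 m/s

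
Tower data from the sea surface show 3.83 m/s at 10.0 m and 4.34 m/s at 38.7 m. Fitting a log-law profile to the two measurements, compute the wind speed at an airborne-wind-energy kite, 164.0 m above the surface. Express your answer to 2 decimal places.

Log law: V ∝ ln(z/z₀). From the pair, with r = V₁/V₂ = 0.88249,
ln z₀ = (ln z₁ − r·ln z₂)/(1 − r) = (2.3026 − 0.88249×3.6558)/0.11751 = -7.8601 → z₀ = 0.0003858 m
V₃ = V₁ · ln(z₃/z₀)/ln(z₁/z₀) = 3.83 × 12.9600/10.1627 = 4.8842 m/s

4.88 m/s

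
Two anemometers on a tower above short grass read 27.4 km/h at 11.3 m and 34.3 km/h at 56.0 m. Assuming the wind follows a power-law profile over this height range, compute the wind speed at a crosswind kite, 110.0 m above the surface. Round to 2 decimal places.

37.71 km/h

First find α: α = ln(V₂/V₁)/ln(z₂/z₁) = ln(34.3/27.4)/ln(56.0/11.3) = 0.22460/1.60055 = 0.1403
Extrapolate from 56.0 m to 110.0 m: V₃ = 34.3 × (110.0/56.0)^0.1403 = 34.3 × 1.0994 = 37.7085 km/h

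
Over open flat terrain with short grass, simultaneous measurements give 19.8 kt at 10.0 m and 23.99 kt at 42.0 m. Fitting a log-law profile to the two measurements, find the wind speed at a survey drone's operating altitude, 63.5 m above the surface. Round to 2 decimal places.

25.20 kt

Log law: V ∝ ln(z/z₀). From the pair, with r = V₁/V₂ = 0.82534,
ln z₀ = (ln z₁ − r·ln z₂)/(1 − r) = (2.3026 − 0.82534×3.7377)/0.17466 = -4.4790 → z₀ = 0.01135 m
V₃ = V₁ · ln(z₃/z₀)/ln(z₁/z₀) = 19.8 × 8.6300/6.7815 = 25.1969 kt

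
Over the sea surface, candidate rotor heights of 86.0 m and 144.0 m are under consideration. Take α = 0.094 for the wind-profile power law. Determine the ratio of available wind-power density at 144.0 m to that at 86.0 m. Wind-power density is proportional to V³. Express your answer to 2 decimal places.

1.16

Speed ratio: V_B/V_A = (z_B/z_A)^α = (144.0/86.0)^0.094 = (1.6744)^0.094 = 1.04965
Power-density ratio: P_B/P_A = (V_B/V_A)³ = (1.04965)³ = 1.15646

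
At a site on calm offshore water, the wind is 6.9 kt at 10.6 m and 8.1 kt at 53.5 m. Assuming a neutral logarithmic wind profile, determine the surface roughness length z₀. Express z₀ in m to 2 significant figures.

z₀ ≈ 0.00096 m

Log law: V(z) ∝ ln(z/z₀). With r = V₁/V₂ = 6.9/8.1 = 0.85185,
r · ln(z₂/z₀) = ln(z₁/z₀) ⇒ ln z₀ = (ln z₁ − r·ln z₂)/(1 − r)
ln z₀ = (2.36085 − 0.85185×3.97968) / 0.14815 = -6.9474
z₀ = exp(-6.9474) = 0.0009611 m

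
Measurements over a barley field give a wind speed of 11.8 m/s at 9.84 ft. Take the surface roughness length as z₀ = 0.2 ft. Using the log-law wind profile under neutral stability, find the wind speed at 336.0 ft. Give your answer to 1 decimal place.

22.5 m/s

Log law: V(z) ∝ ln(z/z₀), so V₂/V₁ = ln(z₂/z₀) / ln(z₁/z₀).
ln(336.0/0.2) = 7.4265, ln(9.84/0.2) = 3.8959
V₂ = 11.8 × 7.4265/3.8959 = 11.8 × 1.9063 = 22.4938 m/s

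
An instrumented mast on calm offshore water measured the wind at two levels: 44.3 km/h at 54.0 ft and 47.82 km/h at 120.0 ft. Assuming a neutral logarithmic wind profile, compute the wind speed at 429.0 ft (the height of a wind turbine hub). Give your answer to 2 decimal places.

Log law: V ∝ ln(z/z₀). From the pair, with r = V₁/V₂ = 0.92639,
ln z₀ = (ln z₁ − r·ln z₂)/(1 − r) = (3.9890 − 0.92639×4.7875)/0.07361 = -6.0604 → z₀ = 0.002333 ft
V₃ = V₁ · ln(z₃/z₀)/ln(z₁/z₀) = 44.3 × 12.1219/10.0494 = 53.4359 km/h

53.44 km/h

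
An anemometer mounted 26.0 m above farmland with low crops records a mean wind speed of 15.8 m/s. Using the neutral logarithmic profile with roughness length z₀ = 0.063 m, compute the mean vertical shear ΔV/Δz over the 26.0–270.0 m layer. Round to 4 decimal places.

Log law: V₂ = V₁ · ln(z₂/z₀)/ln(z₁/z₀) = 15.8 × 8.3630/6.0227 = 21.9396 m/s
ΔV/Δz = (21.9396 − 15.8)/(270.0 − 26.0) = 6.1396/244.0000 = 0.02516 m/s/m

0.0252 m/s/m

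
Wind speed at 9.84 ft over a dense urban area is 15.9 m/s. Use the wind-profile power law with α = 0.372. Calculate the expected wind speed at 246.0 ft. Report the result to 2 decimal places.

Power-law profile: V₂ = V₁ · (z₂/z₁)^α
V₂ = 15.9 × (246.0/9.84)^0.372 = 15.9 × (25.0000)^0.372
    = 15.9 × 3.3116 = 52.6539 m/s

52.65 m/s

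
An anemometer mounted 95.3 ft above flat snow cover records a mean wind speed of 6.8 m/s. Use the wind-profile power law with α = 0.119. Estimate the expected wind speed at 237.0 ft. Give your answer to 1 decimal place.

Power-law profile: V₂ = V₁ · (z₂/z₁)^α
V₂ = 6.8 × (237.0/95.3)^0.119 = 6.8 × (2.4869)^0.119
    = 6.8 × 1.1145 = 7.5787 m/s

7.6 m/s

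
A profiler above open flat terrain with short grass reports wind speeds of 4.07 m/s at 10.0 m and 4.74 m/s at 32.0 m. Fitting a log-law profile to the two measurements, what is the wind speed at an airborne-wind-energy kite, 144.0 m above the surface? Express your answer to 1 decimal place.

Log law: V ∝ ln(z/z₀). From the pair, with r = V₁/V₂ = 0.85865,
ln z₀ = (ln z₁ − r·ln z₂)/(1 − r) = (2.3026 − 0.85865×3.4657)/0.14135 = -4.7631 → z₀ = 0.008539 m
V₃ = V₁ · ln(z₃/z₀)/ln(z₁/z₀) = 4.07 × 9.7329/7.0657 = 5.6064 m/s

5.6 m/s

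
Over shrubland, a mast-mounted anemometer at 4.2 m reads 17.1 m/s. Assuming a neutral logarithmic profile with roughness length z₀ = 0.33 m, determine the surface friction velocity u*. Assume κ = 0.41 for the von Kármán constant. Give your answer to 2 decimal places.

u* ≈ 2.76 m/s

Log law: V(z) = (u*/κ) · ln(z/z₀) ⇒ u* = κ · V / ln(z/z₀)
u* = 0.41 × 17.1 / ln(4.2/0.33) = 0.41 × 17.1 / 2.5437
   = 7.0110 / 2.5437 = 2.7562 m/s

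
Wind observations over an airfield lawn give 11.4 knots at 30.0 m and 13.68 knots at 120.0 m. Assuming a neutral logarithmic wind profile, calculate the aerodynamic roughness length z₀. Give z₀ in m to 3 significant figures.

Log law: V(z) ∝ ln(z/z₀). With r = V₁/V₂ = 11.4/13.68 = 0.83333,
r · ln(z₂/z₀) = ln(z₁/z₀) ⇒ ln z₀ = (ln z₁ − r·ln z₂)/(1 − r)
ln z₀ = (3.40120 − 0.83333×4.78749) / 0.16667 = -3.5303
z₀ = exp(-3.5303) = 0.02930 m

z₀ ≈ 0.0293 m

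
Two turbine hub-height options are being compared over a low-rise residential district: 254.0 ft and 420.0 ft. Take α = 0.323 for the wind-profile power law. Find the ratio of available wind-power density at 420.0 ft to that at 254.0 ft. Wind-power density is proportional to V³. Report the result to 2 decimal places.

Speed ratio: V_B/V_A = (z_B/z_A)^α = (420.0/254.0)^0.323 = (1.6535)^0.323 = 1.17638
Power-density ratio: P_B/P_A = (V_B/V_A)³ = (1.17638)³ = 1.62796

1.63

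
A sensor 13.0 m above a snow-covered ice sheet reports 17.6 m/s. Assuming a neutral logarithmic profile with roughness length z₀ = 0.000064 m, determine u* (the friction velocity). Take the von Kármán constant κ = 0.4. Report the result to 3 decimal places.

u* ≈ 0.576 m/s

Log law: V(z) = (u*/κ) · ln(z/z₀) ⇒ u* = κ · V / ln(z/z₀)
u* = 0.4 × 17.6 / ln(13.0/0.000064) = 0.4 × 17.6 / 12.2216
   = 7.0400 / 12.2216 = 0.5760 m/s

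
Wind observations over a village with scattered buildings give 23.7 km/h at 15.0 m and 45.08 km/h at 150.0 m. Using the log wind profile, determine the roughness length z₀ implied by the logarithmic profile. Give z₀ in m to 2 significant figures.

z₀ ≈ 1.2 m

Log law: V(z) ∝ ln(z/z₀). With r = V₁/V₂ = 23.7/45.08 = 0.52573,
r · ln(z₂/z₀) = ln(z₁/z₀) ⇒ ln z₀ = (ln z₁ − r·ln z₂)/(1 − r)
ln z₀ = (2.70805 − 0.52573×5.01064) / 0.47427 = 0.1556
z₀ = exp(0.1556) = 1.168 m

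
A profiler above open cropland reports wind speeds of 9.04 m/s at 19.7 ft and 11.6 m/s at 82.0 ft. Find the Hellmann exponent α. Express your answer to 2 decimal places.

Power law: V₂/V₁ = (z₂/z₁)^α ⇒ α = ln(V₂/V₁) / ln(z₂/z₁)
α = ln(11.6/9.04) / ln(82.0/19.7) = ln(1.2832) / ln(4.1624)
  = 0.24935 / 1.42610 = 0.17484

α ≈ 0.17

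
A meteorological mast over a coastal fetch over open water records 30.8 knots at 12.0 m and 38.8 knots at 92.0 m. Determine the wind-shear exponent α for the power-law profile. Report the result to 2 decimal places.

α ≈ 0.11

Power law: V₂/V₁ = (z₂/z₁)^α ⇒ α = ln(V₂/V₁) / ln(z₂/z₁)
α = ln(38.8/30.8) / ln(92.0/12.0) = ln(1.2597) / ln(7.6667)
  = 0.23091 / 2.03688 = 0.11336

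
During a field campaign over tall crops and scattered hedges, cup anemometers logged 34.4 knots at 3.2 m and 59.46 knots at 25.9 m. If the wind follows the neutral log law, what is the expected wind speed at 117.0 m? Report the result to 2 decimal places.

77.53 knots

Log law: V ∝ ln(z/z₀). From the pair, with r = V₁/V₂ = 0.57854,
ln z₀ = (ln z₁ − r·ln z₂)/(1 − r) = (1.1632 − 0.57854×3.2542)/0.42146 = -1.7073 → z₀ = 0.1814 m
V₃ = V₁ · ln(z₃/z₀)/ln(z₁/z₀) = 34.4 × 6.4695/2.8705 = 77.5313 knots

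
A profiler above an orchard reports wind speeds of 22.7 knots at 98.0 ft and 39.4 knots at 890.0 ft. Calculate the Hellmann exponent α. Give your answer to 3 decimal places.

α ≈ 0.250

Power law: V₂/V₁ = (z₂/z₁)^α ⇒ α = ln(V₂/V₁) / ln(z₂/z₁)
α = ln(39.4/22.7) / ln(890.0/98.0) = ln(1.7357) / ln(9.0816)
  = 0.55140 / 2.20625 = 0.24993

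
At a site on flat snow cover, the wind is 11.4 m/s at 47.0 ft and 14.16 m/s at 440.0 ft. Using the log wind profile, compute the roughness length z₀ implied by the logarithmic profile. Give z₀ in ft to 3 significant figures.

z₀ ≈ 0.00457 ft

Log law: V(z) ∝ ln(z/z₀). With r = V₁/V₂ = 11.4/14.16 = 0.80508,
r · ln(z₂/z₀) = ln(z₁/z₀) ⇒ ln z₀ = (ln z₁ − r·ln z₂)/(1 − r)
ln z₀ = (3.85015 − 0.80508×6.08677) / 0.19492 = -5.3881
z₀ = exp(-5.3881) = 0.004571 ft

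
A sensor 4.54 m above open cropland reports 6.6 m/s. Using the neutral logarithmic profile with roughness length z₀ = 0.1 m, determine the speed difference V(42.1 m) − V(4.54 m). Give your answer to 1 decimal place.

3.9 m/s

Log law: V₂ = V₁ · ln(z₂/z₀)/ln(z₁/z₀) = 6.6 × 6.0426/3.8155 = 10.4524 m/s
ΔV = 10.4524 − 6.6 = 3.8524 m/s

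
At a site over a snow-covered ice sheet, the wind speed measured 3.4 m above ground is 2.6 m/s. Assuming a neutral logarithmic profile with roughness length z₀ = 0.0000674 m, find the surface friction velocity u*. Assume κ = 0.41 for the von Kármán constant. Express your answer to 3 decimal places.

Log law: V(z) = (u*/κ) · ln(z/z₀) ⇒ u* = κ · V / ln(z/z₀)
u* = 0.41 × 2.6 / ln(3.4/0.0000674) = 0.41 × 2.6 / 10.8286
   = 1.0660 / 10.8286 = 0.0984 m/s

u* ≈ 0.098 m/s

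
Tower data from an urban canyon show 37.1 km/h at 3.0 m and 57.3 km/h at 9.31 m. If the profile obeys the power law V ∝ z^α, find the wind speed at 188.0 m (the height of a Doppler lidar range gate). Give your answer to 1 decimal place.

181.6 km/h

First find α: α = ln(V₂/V₁)/ln(z₂/z₁) = ln(57.3/37.1)/ln(9.31/3.0) = 0.43468/1.13248 = 0.3838
Extrapolate from 9.31 m to 188.0 m: V₃ = 57.3 × (188.0/9.31)^0.3838 = 57.3 × 3.1695 = 181.6095 km/h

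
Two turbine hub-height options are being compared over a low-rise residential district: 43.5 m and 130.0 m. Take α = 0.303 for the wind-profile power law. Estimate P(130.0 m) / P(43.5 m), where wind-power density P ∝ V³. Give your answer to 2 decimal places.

Speed ratio: V_B/V_A = (z_B/z_A)^α = (130.0/43.5)^0.303 = (2.9885)^0.303 = 1.39336
Power-density ratio: P_B/P_A = (V_B/V_A)³ = (1.39336)³ = 2.70513

2.71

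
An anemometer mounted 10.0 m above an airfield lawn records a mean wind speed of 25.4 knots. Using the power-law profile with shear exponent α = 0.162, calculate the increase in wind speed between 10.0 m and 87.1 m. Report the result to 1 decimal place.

Power law: V₂ = V₁ · (z₂/z₁)^α = 25.4 × (8.7100)^0.162 = 36.0676 knots
ΔV = 36.0676 − 25.4 = 10.6676 knots

10.7 knots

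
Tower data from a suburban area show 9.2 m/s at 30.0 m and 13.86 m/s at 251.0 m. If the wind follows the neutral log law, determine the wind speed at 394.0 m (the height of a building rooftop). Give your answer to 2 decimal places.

Log law: V ∝ ln(z/z₀). From the pair, with r = V₁/V₂ = 0.66378,
ln z₀ = (ln z₁ − r·ln z₂)/(1 − r) = (3.4012 − 0.66378×5.5255)/0.33622 = -0.7926 → z₀ = 0.4527 m
V₃ = V₁ · ln(z₃/z₀)/ln(z₁/z₀) = 9.2 × 6.7690/4.1938 = 14.8491 m/s

14.85 m/s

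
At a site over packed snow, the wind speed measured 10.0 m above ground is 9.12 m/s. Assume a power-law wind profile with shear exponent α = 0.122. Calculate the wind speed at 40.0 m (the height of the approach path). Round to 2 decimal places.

Power-law profile: V₂ = V₁ · (z₂/z₁)^α
V₂ = 9.12 × (40.0/10.0)^0.122 = 9.12 × (4.0000)^0.122
    = 9.12 × 1.1843 = 10.8006 m/s

10.80 m/s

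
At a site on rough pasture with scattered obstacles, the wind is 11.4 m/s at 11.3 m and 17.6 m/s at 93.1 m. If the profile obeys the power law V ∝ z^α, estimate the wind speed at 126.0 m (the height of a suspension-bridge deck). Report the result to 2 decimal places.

First find α: α = ln(V₂/V₁)/ln(z₂/z₁) = ln(17.6/11.4)/ln(93.1/11.3) = 0.43429/2.10887 = 0.2059
Extrapolate from 93.1 m to 126.0 m: V₃ = 17.6 × (126.0/93.1)^0.2059 = 17.6 × 1.0643 = 18.7317 m/s

18.73 m/s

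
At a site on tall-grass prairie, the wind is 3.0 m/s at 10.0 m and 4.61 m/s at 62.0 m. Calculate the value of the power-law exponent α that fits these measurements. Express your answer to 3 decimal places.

Power law: V₂/V₁ = (z₂/z₁)^α ⇒ α = ln(V₂/V₁) / ln(z₂/z₁)
α = ln(4.61/3.0) / ln(62.0/10.0) = ln(1.5367) / ln(6.2000)
  = 0.42962 / 1.82455 = 0.23546

α ≈ 0.235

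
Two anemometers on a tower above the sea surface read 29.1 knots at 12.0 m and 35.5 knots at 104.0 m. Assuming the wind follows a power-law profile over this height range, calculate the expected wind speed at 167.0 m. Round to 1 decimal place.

First find α: α = ln(V₂/V₁)/ln(z₂/z₁) = ln(35.5/29.1)/ln(104.0/12.0) = 0.19879/2.15948 = 0.0921
Extrapolate from 104.0 m to 167.0 m: V₃ = 35.5 × (167.0/104.0)^0.0921 = 35.5 × 1.0446 = 37.0820 knots

37.1 knots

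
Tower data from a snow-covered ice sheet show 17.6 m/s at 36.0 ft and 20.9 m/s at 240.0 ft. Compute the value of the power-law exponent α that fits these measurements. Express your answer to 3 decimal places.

Power law: V₂/V₁ = (z₂/z₁)^α ⇒ α = ln(V₂/V₁) / ln(z₂/z₁)
α = ln(20.9/17.6) / ln(240.0/36.0) = ln(1.1875) / ln(6.6667)
  = 0.17185 / 1.89712 = 0.09058

α ≈ 0.091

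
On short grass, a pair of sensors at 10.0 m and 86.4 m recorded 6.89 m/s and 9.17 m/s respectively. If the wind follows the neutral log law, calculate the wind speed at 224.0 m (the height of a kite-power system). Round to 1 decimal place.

10.2 m/s

Log law: V ∝ ln(z/z₀). From the pair, with r = V₁/V₂ = 0.75136,
ln z₀ = (ln z₁ − r·ln z₂)/(1 − r) = (2.3026 − 0.75136×4.4590)/0.24864 = -4.2139 → z₀ = 0.01479 m
V₃ = V₁ · ln(z₃/z₀)/ln(z₁/z₀) = 6.89 × 9.6256/6.5165 = 10.1773 m/s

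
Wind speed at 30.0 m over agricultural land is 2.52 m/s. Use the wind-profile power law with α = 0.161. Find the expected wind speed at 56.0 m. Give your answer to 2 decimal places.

2.79 m/s

Power-law profile: V₂ = V₁ · (z₂/z₁)^α
V₂ = 2.52 × (56.0/30.0)^0.161 = 2.52 × (1.8667)^0.161
    = 2.52 × 1.1057 = 2.7864 m/s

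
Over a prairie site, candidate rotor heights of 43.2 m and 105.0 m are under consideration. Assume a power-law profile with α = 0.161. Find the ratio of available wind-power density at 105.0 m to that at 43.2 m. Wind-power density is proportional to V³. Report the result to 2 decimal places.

Speed ratio: V_B/V_A = (z_B/z_A)^α = (105.0/43.2)^0.161 = (2.4306)^0.161 = 1.15372
Power-density ratio: P_B/P_A = (V_B/V_A)³ = (1.15372)³ = 1.53566

1.54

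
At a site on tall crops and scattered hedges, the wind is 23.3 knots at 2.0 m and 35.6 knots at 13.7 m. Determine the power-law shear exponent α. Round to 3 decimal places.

α ≈ 0.220

Power law: V₂/V₁ = (z₂/z₁)^α ⇒ α = ln(V₂/V₁) / ln(z₂/z₁)
α = ln(35.6/23.3) / ln(13.7/2.0) = ln(1.5279) / ln(6.8500)
  = 0.42389 / 1.92425 = 0.22029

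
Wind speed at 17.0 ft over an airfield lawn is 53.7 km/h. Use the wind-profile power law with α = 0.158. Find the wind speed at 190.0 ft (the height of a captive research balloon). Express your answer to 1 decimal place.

78.6 km/h

Power-law profile: V₂ = V₁ · (z₂/z₁)^α
V₂ = 53.7 × (190.0/17.0)^0.158 = 53.7 × (11.1765)^0.158
    = 53.7 × 1.4643 = 78.6333 km/h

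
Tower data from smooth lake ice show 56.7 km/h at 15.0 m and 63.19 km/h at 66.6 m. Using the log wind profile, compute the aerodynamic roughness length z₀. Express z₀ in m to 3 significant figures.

z₀ ≈ 0.0000331 m

Log law: V(z) ∝ ln(z/z₀). With r = V₁/V₂ = 56.7/63.19 = 0.89729,
r · ln(z₂/z₀) = ln(z₁/z₀) ⇒ ln z₀ = (ln z₁ − r·ln z₂)/(1 − r)
ln z₀ = (2.70805 − 0.89729×4.19870) / 0.10271 = -10.3151
z₀ = exp(-10.3151) = 0.00003313 m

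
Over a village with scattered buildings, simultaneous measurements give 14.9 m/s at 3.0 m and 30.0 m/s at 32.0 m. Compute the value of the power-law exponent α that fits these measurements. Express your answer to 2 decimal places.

α ≈ 0.30

Power law: V₂/V₁ = (z₂/z₁)^α ⇒ α = ln(V₂/V₁) / ln(z₂/z₁)
α = ln(30.0/14.9) / ln(32.0/3.0) = ln(2.0134) / ln(10.6667)
  = 0.69984 / 2.36712 = 0.29565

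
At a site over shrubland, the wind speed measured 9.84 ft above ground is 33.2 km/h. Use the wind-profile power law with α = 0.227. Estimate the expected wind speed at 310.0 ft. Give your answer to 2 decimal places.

72.66 km/h

Power-law profile: V₂ = V₁ · (z₂/z₁)^α
V₂ = 33.2 × (310.0/9.84)^0.227 = 33.2 × (31.5041)^0.227
    = 33.2 × 2.1884 = 72.6553 km/h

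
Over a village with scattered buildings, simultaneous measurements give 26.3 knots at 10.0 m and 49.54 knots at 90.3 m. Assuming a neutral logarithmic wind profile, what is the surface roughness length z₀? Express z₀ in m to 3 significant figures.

z₀ ≈ 0.829 m

Log law: V(z) ∝ ln(z/z₀). With r = V₁/V₂ = 26.3/49.54 = 0.53088,
r · ln(z₂/z₀) = ln(z₁/z₀) ⇒ ln z₀ = (ln z₁ − r·ln z₂)/(1 − r)
ln z₀ = (2.30259 − 0.53088×4.50314) / 0.46912 = -0.1877
z₀ = exp(-0.1877) = 0.8289 m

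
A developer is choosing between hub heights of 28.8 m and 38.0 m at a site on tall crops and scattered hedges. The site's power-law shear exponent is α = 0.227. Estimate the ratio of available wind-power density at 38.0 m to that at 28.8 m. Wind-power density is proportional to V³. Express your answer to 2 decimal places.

Speed ratio: V_B/V_A = (z_B/z_A)^α = (38.0/28.8)^0.227 = (1.3194)^0.227 = 1.06495
Power-density ratio: P_B/P_A = (V_B/V_A)³ = (1.06495)³ = 1.20778

1.21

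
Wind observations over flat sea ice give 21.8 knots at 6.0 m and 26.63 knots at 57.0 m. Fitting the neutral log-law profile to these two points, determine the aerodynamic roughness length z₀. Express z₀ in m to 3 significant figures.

z₀ ≈ 0.000232 m

Log law: V(z) ∝ ln(z/z₀). With r = V₁/V₂ = 21.8/26.63 = 0.81863,
r · ln(z₂/z₀) = ln(z₁/z₀) ⇒ ln z₀ = (ln z₁ − r·ln z₂)/(1 − r)
ln z₀ = (1.79176 − 0.81863×4.04305) / 0.18137 = -8.3694
z₀ = exp(-8.3694) = 0.0002319 m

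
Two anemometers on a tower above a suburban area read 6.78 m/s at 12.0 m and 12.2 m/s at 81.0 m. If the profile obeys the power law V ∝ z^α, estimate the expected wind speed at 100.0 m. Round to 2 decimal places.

First find α: α = ln(V₂/V₁)/ln(z₂/z₁) = ln(12.2/6.78)/ln(81.0/12.0) = 0.58746/1.90954 = 0.3076
Extrapolate from 81.0 m to 100.0 m: V₃ = 12.2 × (100.0/81.0)^0.3076 = 12.2 × 1.0670 = 13.0171 m/s

13.02 m/s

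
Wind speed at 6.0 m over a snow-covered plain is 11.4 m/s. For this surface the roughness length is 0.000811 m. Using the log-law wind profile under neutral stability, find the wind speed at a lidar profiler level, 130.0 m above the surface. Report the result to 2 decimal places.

15.34 m/s

Log law: V(z) ∝ ln(z/z₀), so V₂/V₁ = ln(z₂/z₀) / ln(z₁/z₀).
ln(130.0/0.000811) = 11.9848, ln(6.0/0.000811) = 8.9090
V₂ = 11.4 × 11.9848/8.9090 = 11.4 × 1.3452 = 15.3358 m/s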